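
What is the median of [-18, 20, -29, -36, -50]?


First, sort the list: [-50, -36, -29, -18, 20]
The list has 5 elements (odd count).
The middle index is 2 (0-based), and the element there is -29.
Final answer: -29


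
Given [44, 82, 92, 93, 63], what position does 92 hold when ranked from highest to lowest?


Sort descending: [93, 92, 82, 63, 44]
Find 92 in the sorted list.
92 is at position 2.
Final answer: 2


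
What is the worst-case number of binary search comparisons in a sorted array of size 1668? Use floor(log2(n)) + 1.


Binary search halves the search space each step.
Maximum comparisons = floor(log2(1668)) + 1
log2(1668) = 10.7039
floor(log2(1668)) = 10, so 10 + 1 = 11
Final answer: 11


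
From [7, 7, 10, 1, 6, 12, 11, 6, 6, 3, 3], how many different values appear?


List all unique values:
Distinct values: [1, 3, 6, 7, 10, 11, 12]
Count = 7
Final answer: 7


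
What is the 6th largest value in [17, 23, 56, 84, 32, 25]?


Sort descending: [84, 56, 32, 25, 23, 17]
The 6th element (1-indexed) is at index 5.
Value = 17
Final answer: 17


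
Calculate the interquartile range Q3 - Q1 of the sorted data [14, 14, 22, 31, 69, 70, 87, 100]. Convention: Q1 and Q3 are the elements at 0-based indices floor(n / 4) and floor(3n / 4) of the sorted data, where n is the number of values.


The data has n = 8 elements.
Q1 index = floor(8 / 4) = floor(2) = 2; Q3 index = floor(3 * 8 / 4) = floor(6) = 6
Q1 = element at index 2 = 22
Q3 = element at index 6 = 87
IQR = 87 - 22 = 65
Final answer: 65


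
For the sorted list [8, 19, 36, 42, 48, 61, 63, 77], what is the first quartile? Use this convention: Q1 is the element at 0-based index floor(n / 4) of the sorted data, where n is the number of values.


The list has n = 8 elements.
Q1 index = floor(8 / 4) = floor(2) = 2
Counting from index 0 in the sorted data, the element at index 2 is 36.
Final answer: 36


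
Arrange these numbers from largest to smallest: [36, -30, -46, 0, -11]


Original list: [36, -30, -46, 0, -11]
Repeatedly take the largest remaining element:
  Remaining [36, -30, -46, 0, -11] -> largest is 36
  Remaining [-30, -46, 0, -11] -> largest is 0
  Remaining [-30, -46, -11] -> largest is -11
  Remaining [-30, -46] -> largest is -30
  Remaining [-46] -> largest is -46
Collecting the picks in order gives the descending list.
Final answer: [36, 0, -11, -30, -46]


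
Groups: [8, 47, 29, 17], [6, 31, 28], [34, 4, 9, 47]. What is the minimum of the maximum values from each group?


Find max of each group:
  Group 1: [8, 47, 29, 17] -> max = 47
  Group 2: [6, 31, 28] -> max = 31
  Group 3: [34, 4, 9, 47] -> max = 47
Maxes: [47, 31, 47]
Minimum of maxes = 31
Final answer: 31


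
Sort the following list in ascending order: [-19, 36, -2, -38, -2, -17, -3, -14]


Original list: [-19, 36, -2, -38, -2, -17, -3, -14]
Repeatedly take the smallest remaining element:
  Remaining [-19, 36, -2, -38, -2, -17, -3, -14] -> smallest is -38
  Remaining [-19, 36, -2, -2, -17, -3, -14] -> smallest is -19
  Remaining [36, -2, -2, -17, -3, -14] -> smallest is -17
  Remaining [36, -2, -2, -3, -14] -> smallest is -14
  Remaining [36, -2, -2, -3] -> smallest is -3
  Remaining [36, -2, -2] -> smallest is -2
  Remaining [36, -2] -> smallest is -2
  Remaining [36] -> smallest is 36
Collecting the picks in order gives the sorted list.
Final answer: [-38, -19, -17, -14, -3, -2, -2, 36]


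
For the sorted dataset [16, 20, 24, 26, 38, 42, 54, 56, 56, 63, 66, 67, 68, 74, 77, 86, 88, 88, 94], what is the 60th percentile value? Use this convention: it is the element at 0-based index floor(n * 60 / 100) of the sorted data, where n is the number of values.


The dataset has n = 19 elements.
Index = floor(19 * 60 / 100) = floor(1140 / 100) = floor(11.4) = 11
Counting from index 0 in the sorted data, the element at index 11 is 67.
Final answer: 67


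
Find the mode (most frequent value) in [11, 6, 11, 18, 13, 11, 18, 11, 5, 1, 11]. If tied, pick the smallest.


Count the frequency of each value:
  1 appears 1 time(s)
  5 appears 1 time(s)
  6 appears 1 time(s)
  11 appears 5 time(s)
  13 appears 1 time(s)
  18 appears 2 time(s)
Maximum frequency is 5.
Only 11 reaches that frequency, so it is the mode.
Final answer: 11


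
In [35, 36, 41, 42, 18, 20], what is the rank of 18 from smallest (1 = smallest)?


Sort ascending: [18, 20, 35, 36, 41, 42]
Find 18 in the sorted list.
18 is at position 1 (1-indexed).
Final answer: 1


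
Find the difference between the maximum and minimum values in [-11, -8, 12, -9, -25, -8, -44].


Maximum value: 12
Minimum value: -44
Range = 12 - (-44) = 56
Final answer: 56


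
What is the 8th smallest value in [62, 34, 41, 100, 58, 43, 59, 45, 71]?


Sort ascending: [34, 41, 43, 45, 58, 59, 62, 71, 100]
The 8th element (1-indexed) is at index 7.
Value = 71
Final answer: 71


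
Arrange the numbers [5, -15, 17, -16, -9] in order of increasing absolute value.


Compute absolute values:
  |5| = 5
  |-15| = 15
  |17| = 17
  |-16| = 16
  |-9| = 9
Absolute values in increasing order: 5 < 9 < 15 < 16 < 17
Listing the original numbers in that order gives the answer.
Final answer: [5, -9, -15, -16, 17]


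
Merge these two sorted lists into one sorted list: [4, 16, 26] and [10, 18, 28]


List A: [4, 16, 26]
List B: [10, 18, 28]
Repeatedly compare the front elements and take the smaller:
  4 vs 10 -> take 4
  16 vs 10 -> take 10
  16 vs 18 -> take 16
  26 vs 18 -> take 18
  26 vs 28 -> take 26
  A is exhausted; append the rest of B: [28]
Final answer: [4, 10, 16, 18, 26, 28]


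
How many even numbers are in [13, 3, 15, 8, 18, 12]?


Check each element:
  13 is odd
  3 is odd
  15 is odd
  8 is even
  18 is even
  12 is even
Evens: [8, 18, 12]
Count of evens = 3
Final answer: 3


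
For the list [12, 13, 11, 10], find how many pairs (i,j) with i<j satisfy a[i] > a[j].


For each element, count the later elements that are smaller than it:
  12 (index 0): smaller elements after it = [11, 10] -> 2
  13 (index 1): smaller elements after it = [11, 10] -> 2
  11 (index 2): smaller elements after it = [10] -> 1
Total inversions = 2 + 2 + 1 = 5
Final answer: 5


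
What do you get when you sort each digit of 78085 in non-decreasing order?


The number 78085 has digits: 7, 8, 0, 8, 5
Sorted: 0, 5, 7, 8, 8
Joining the sorted digits gives the result.
Final answer: 05788


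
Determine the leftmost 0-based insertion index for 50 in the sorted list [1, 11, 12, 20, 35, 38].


List is sorted: [1, 11, 12, 20, 35, 38]
We need the leftmost position where 50 can be inserted, i.e. the first index whose element is >= 50 (or the end of the list if none is).
Binary search with low=0, high=6 (0-based indices):
  low=0, high=6, mid=3: a[3]=20 < 50, so low = 4
  low=4, high=6, mid=5: a[5]=38 < 50, so low = 6
Now low = high = 6, so the insertion index is 6.
Final answer: 6


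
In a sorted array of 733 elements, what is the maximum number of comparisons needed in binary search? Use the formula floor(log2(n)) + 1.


Binary search halves the search space each step.
Maximum comparisons = floor(log2(733)) + 1
log2(733) = 9.5177
floor(log2(733)) = 9, so 9 + 1 = 10
Final answer: 10


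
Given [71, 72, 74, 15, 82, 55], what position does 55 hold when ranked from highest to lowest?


Sort descending: [82, 74, 72, 71, 55, 15]
Find 55 in the sorted list.
55 is at position 5.
Final answer: 5


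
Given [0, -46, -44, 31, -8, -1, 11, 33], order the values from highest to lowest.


Original list: [0, -46, -44, 31, -8, -1, 11, 33]
Repeatedly take the largest remaining element:
  Remaining [0, -46, -44, 31, -8, -1, 11, 33] -> largest is 33
  Remaining [0, -46, -44, 31, -8, -1, 11] -> largest is 31
  Remaining [0, -46, -44, -8, -1, 11] -> largest is 11
  Remaining [0, -46, -44, -8, -1] -> largest is 0
  Remaining [-46, -44, -8, -1] -> largest is -1
  Remaining [-46, -44, -8] -> largest is -8
  Remaining [-46, -44] -> largest is -44
  Remaining [-46] -> largest is -46
Collecting the picks in order gives the descending list.
Final answer: [33, 31, 11, 0, -1, -8, -44, -46]


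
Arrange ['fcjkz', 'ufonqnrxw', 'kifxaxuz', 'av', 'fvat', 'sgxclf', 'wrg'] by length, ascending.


Compute lengths:
  'fcjkz' has length 5
  'ufonqnrxw' has length 9
  'kifxaxuz' has length 8
  'av' has length 2
  'fvat' has length 4
  'sgxclf' has length 6
  'wrg' has length 3
Lengths in increasing order: 2 < 3 < 4 < 5 < 6 < 8 < 9
Listing the words in that order gives the answer.
Final answer: ['av', 'wrg', 'fvat', 'fcjkz', 'sgxclf', 'kifxaxuz', 'ufonqnrxw']


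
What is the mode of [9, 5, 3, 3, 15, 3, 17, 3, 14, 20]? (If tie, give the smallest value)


Count the frequency of each value:
  3 appears 4 time(s)
  5 appears 1 time(s)
  9 appears 1 time(s)
  14 appears 1 time(s)
  15 appears 1 time(s)
  17 appears 1 time(s)
  20 appears 1 time(s)
Maximum frequency is 4.
Only 3 reaches that frequency, so it is the mode.
Final answer: 3


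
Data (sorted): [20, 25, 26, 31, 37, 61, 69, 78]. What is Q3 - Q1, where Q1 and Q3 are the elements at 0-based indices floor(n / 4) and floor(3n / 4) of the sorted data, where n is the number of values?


The data has n = 8 elements.
Q1 index = floor(8 / 4) = floor(2) = 2; Q3 index = floor(3 * 8 / 4) = floor(6) = 6
Q1 = element at index 2 = 26
Q3 = element at index 6 = 69
IQR = 69 - 26 = 43
Final answer: 43


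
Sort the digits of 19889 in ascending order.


The number 19889 has digits: 1, 9, 8, 8, 9
Sorted: 1, 8, 8, 9, 9
Joining the sorted digits gives the result.
Final answer: 18899


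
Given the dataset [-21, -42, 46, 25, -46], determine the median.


First, sort the list: [-46, -42, -21, 25, 46]
The list has 5 elements (odd count).
The middle index is 2 (0-based), and the element there is -21.
Final answer: -21


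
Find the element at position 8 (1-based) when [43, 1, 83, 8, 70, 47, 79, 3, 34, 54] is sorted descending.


Sort descending: [83, 79, 70, 54, 47, 43, 34, 8, 3, 1]
The 8th element (1-indexed) is at index 7.
Value = 8
Final answer: 8


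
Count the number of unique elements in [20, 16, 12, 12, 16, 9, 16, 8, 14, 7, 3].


List all unique values:
Distinct values: [3, 7, 8, 9, 12, 14, 16, 20]
Count = 8
Final answer: 8


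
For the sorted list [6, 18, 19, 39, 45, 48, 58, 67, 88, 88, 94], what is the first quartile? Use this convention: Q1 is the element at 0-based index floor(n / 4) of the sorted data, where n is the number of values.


The list has n = 11 elements.
Q1 index = floor(11 / 4) = floor(2.75) = 2
Counting from index 0 in the sorted data, the element at index 2 is 19.
Final answer: 19


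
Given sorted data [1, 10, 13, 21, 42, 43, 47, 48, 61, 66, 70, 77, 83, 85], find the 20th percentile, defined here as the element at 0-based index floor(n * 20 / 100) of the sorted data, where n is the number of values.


The dataset has n = 14 elements.
Index = floor(14 * 20 / 100) = floor(280 / 100) = floor(2.8) = 2
Counting from index 0 in the sorted data, the element at index 2 is 13.
Final answer: 13


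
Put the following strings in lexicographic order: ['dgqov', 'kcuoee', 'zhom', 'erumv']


Compare strings character by character (the first differing letter decides):
  'dgqov' < 'erumv' since 'd' < 'e' at position 1
  'erumv' < 'kcuoee' since 'e' < 'k' at position 1
  'kcuoee' < 'zhom' since 'k' < 'z' at position 1
Chaining these comparisons gives the alphabetical order.
Final answer: ['dgqov', 'erumv', 'kcuoee', 'zhom']


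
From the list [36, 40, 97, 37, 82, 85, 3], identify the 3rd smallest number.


Sort ascending: [3, 36, 37, 40, 82, 85, 97]
The 3rd element (1-indexed) is at index 2.
Value = 37
Final answer: 37


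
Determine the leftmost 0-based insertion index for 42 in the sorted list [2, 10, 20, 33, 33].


List is sorted: [2, 10, 20, 33, 33]
We need the leftmost position where 42 can be inserted, i.e. the first index whose element is >= 42 (or the end of the list if none is).
Binary search with low=0, high=5 (0-based indices):
  low=0, high=5, mid=2: a[2]=20 < 42, so low = 3
  low=3, high=5, mid=4: a[4]=33 < 42, so low = 5
Now low = high = 5, so the insertion index is 5.
Final answer: 5


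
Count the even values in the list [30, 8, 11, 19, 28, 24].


Check each element:
  30 is even
  8 is even
  11 is odd
  19 is odd
  28 is even
  24 is even
Evens: [30, 8, 28, 24]
Count of evens = 4
Final answer: 4


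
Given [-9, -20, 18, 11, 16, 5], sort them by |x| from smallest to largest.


Compute absolute values:
  |-9| = 9
  |-20| = 20
  |18| = 18
  |11| = 11
  |16| = 16
  |5| = 5
Absolute values in increasing order: 5 < 9 < 11 < 16 < 18 < 20
Listing the original numbers in that order gives the answer.
Final answer: [5, -9, 11, 16, 18, -20]


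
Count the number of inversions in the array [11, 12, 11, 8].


For each element, count the later elements that are smaller than it:
  11 (index 0): smaller elements after it = [8] -> 1
  12 (index 1): smaller elements after it = [11, 8] -> 2
  11 (index 2): smaller elements after it = [8] -> 1
Total inversions = 1 + 2 + 1 = 4
Final answer: 4


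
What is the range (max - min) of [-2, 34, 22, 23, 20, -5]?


Maximum value: 34
Minimum value: -5
Range = 34 - (-5) = 39
Final answer: 39


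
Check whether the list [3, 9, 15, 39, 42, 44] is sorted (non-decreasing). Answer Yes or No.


Check consecutive pairs:
  3 <= 9? True
  9 <= 15? True
  15 <= 39? True
  39 <= 42? True
  42 <= 44? True
Every consecutive pair is in order, so the list is non-decreasing.
Final answer: Yes


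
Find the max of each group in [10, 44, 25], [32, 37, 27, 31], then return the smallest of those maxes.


Find max of each group:
  Group 1: [10, 44, 25] -> max = 44
  Group 2: [32, 37, 27, 31] -> max = 37
Maxes: [44, 37]
Minimum of maxes = 37
Final answer: 37


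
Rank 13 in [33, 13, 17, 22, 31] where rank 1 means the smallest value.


Sort ascending: [13, 17, 22, 31, 33]
Find 13 in the sorted list.
13 is at position 1 (1-indexed).
Final answer: 1


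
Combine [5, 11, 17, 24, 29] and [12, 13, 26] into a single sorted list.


List A: [5, 11, 17, 24, 29]
List B: [12, 13, 26]
Repeatedly compare the front elements and take the smaller:
  5 vs 12 -> take 5
  11 vs 12 -> take 11
  17 vs 12 -> take 12
  17 vs 13 -> take 13
  17 vs 26 -> take 17
  24 vs 26 -> take 24
  29 vs 26 -> take 26
  B is exhausted; append the rest of A: [29]
Final answer: [5, 11, 12, 13, 17, 24, 26, 29]


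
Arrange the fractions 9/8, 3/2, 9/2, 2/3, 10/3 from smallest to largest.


Convert to decimal for comparison:
  9/8 = 1.125
  3/2 = 1.5
  9/2 = 4.5
  2/3 = 0.6667
  10/3 = 3.3333
Decimals in increasing order: 0.6667 < 1.125 < 1.5 < 3.3333 < 4.5
Writing each back as its fraction gives the sorted order.
Final answer: 2/3, 9/8, 3/2, 10/3, 9/2


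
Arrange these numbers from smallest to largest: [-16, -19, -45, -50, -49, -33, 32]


Original list: [-16, -19, -45, -50, -49, -33, 32]
Repeatedly take the smallest remaining element:
  Remaining [-16, -19, -45, -50, -49, -33, 32] -> smallest is -50
  Remaining [-16, -19, -45, -49, -33, 32] -> smallest is -49
  Remaining [-16, -19, -45, -33, 32] -> smallest is -45
  Remaining [-16, -19, -33, 32] -> smallest is -33
  Remaining [-16, -19, 32] -> smallest is -19
  Remaining [-16, 32] -> smallest is -16
  Remaining [32] -> smallest is 32
Collecting the picks in order gives the sorted list.
Final answer: [-50, -49, -45, -33, -19, -16, 32]


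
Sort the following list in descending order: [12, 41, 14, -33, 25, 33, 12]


Original list: [12, 41, 14, -33, 25, 33, 12]
Repeatedly take the largest remaining element:
  Remaining [12, 41, 14, -33, 25, 33, 12] -> largest is 41
  Remaining [12, 14, -33, 25, 33, 12] -> largest is 33
  Remaining [12, 14, -33, 25, 12] -> largest is 25
  Remaining [12, 14, -33, 12] -> largest is 14
  Remaining [12, -33, 12] -> largest is 12
  Remaining [-33, 12] -> largest is 12
  Remaining [-33] -> largest is -33
Collecting the picks in order gives the descending list.
Final answer: [41, 33, 25, 14, 12, 12, -33]


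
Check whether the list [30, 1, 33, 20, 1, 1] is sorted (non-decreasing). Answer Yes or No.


Check consecutive pairs:
  30 <= 1? False
  1 <= 33? True
  33 <= 20? False
  20 <= 1? False
  1 <= 1? True
3 consecutive pair(s) are out of order, so the list is not sorted.
Final answer: No


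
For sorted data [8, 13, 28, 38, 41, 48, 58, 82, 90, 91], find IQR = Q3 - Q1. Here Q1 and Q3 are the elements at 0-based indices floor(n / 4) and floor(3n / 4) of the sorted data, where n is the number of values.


The data has n = 10 elements.
Q1 index = floor(10 / 4) = floor(2.5) = 2; Q3 index = floor(3 * 10 / 4) = floor(7.5) = 7
Q1 = element at index 2 = 28
Q3 = element at index 7 = 82
IQR = 82 - 28 = 54
Final answer: 54


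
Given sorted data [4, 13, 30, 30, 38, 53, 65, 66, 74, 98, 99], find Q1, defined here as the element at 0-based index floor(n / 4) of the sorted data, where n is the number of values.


The list has n = 11 elements.
Q1 index = floor(11 / 4) = floor(2.75) = 2
Counting from index 0 in the sorted data, the element at index 2 is 30.
Final answer: 30


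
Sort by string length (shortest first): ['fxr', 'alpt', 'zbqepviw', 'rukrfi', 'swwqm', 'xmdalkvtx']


Compute lengths:
  'fxr' has length 3
  'alpt' has length 4
  'zbqepviw' has length 8
  'rukrfi' has length 6
  'swwqm' has length 5
  'xmdalkvtx' has length 9
Lengths in increasing order: 3 < 4 < 5 < 6 < 8 < 9
Listing the words in that order gives the answer.
Final answer: ['fxr', 'alpt', 'swwqm', 'rukrfi', 'zbqepviw', 'xmdalkvtx']


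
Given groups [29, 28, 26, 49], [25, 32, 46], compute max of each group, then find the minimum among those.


Find max of each group:
  Group 1: [29, 28, 26, 49] -> max = 49
  Group 2: [25, 32, 46] -> max = 46
Maxes: [49, 46]
Minimum of maxes = 46
Final answer: 46


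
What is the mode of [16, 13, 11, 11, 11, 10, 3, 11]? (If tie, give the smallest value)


Count the frequency of each value:
  3 appears 1 time(s)
  10 appears 1 time(s)
  11 appears 4 time(s)
  13 appears 1 time(s)
  16 appears 1 time(s)
Maximum frequency is 4.
Only 11 reaches that frequency, so it is the mode.
Final answer: 11


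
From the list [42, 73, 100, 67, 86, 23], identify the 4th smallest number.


Sort ascending: [23, 42, 67, 73, 86, 100]
The 4th element (1-indexed) is at index 3.
Value = 73
Final answer: 73


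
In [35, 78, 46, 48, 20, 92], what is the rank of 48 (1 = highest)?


Sort descending: [92, 78, 48, 46, 35, 20]
Find 48 in the sorted list.
48 is at position 3.
Final answer: 3


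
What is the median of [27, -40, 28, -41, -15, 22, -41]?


First, sort the list: [-41, -41, -40, -15, 22, 27, 28]
The list has 7 elements (odd count).
The middle index is 3 (0-based), and the element there is -15.
Final answer: -15


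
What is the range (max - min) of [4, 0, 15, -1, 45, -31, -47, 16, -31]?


Maximum value: 45
Minimum value: -47
Range = 45 - (-47) = 92
Final answer: 92


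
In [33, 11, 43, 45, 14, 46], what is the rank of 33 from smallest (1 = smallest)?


Sort ascending: [11, 14, 33, 43, 45, 46]
Find 33 in the sorted list.
33 is at position 3 (1-indexed).
Final answer: 3


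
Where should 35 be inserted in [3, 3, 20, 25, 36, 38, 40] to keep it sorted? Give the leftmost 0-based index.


List is sorted: [3, 3, 20, 25, 36, 38, 40]
We need the leftmost position where 35 can be inserted, i.e. the first index whose element is >= 35 (or the end of the list if none is).
Binary search with low=0, high=7 (0-based indices):
  low=0, high=7, mid=3: a[3]=25 < 35, so low = 4
  low=4, high=7, mid=5: a[5]=38 >= 35, so high = 5
  low=4, high=5, mid=4: a[4]=36 >= 35, so high = 4
Now low = high = 4, so the insertion index is 4.
Final answer: 4


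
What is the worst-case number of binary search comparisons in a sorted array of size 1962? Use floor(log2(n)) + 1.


Binary search halves the search space each step.
Maximum comparisons = floor(log2(1962)) + 1
log2(1962) = 10.9381
floor(log2(1962)) = 10, so 10 + 1 = 11
Final answer: 11


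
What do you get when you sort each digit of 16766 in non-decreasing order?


The number 16766 has digits: 1, 6, 7, 6, 6
Sorted: 1, 6, 6, 6, 7
Joining the sorted digits gives the result.
Final answer: 16667


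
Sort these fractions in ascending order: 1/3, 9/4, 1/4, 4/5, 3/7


Convert to decimal for comparison:
  1/3 = 0.3333
  9/4 = 2.25
  1/4 = 0.25
  4/5 = 0.8
  3/7 = 0.4286
Decimals in increasing order: 0.25 < 0.3333 < 0.4286 < 0.8 < 2.25
Writing each back as its fraction gives the sorted order.
Final answer: 1/4, 1/3, 3/7, 4/5, 9/4


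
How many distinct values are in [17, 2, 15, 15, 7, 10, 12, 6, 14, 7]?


List all unique values:
Distinct values: [2, 6, 7, 10, 12, 14, 15, 17]
Count = 8
Final answer: 8


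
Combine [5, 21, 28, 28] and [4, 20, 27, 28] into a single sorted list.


List A: [5, 21, 28, 28]
List B: [4, 20, 27, 28]
Repeatedly compare the front elements and take the smaller:
  5 vs 4 -> take 4
  5 vs 20 -> take 5
  21 vs 20 -> take 20
  21 vs 27 -> take 21
  28 vs 27 -> take 27
  28 vs 28 -> take 28
  28 vs 28 -> take 28
  A is exhausted; append the rest of B: [28]
Final answer: [4, 5, 20, 21, 27, 28, 28, 28]


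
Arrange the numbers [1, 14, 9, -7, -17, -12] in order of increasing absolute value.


Compute absolute values:
  |1| = 1
  |14| = 14
  |9| = 9
  |-7| = 7
  |-17| = 17
  |-12| = 12
Absolute values in increasing order: 1 < 7 < 9 < 12 < 14 < 17
Listing the original numbers in that order gives the answer.
Final answer: [1, -7, 9, -12, 14, -17]


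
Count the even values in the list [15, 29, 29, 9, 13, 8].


Check each element:
  15 is odd
  29 is odd
  29 is odd
  9 is odd
  13 is odd
  8 is even
Evens: [8]
Count of evens = 1
Final answer: 1


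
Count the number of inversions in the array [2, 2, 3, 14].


For each element, count the later elements that are smaller than it:
  2 (index 0): smaller elements after it = [] -> 0
  2 (index 1): smaller elements after it = [] -> 0
  3 (index 2): smaller elements after it = [] -> 0
Total inversions = 0 + 0 + 0 = 0
Final answer: 0


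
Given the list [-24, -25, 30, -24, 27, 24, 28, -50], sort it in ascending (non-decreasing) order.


Original list: [-24, -25, 30, -24, 27, 24, 28, -50]
Repeatedly take the smallest remaining element:
  Remaining [-24, -25, 30, -24, 27, 24, 28, -50] -> smallest is -50
  Remaining [-24, -25, 30, -24, 27, 24, 28] -> smallest is -25
  Remaining [-24, 30, -24, 27, 24, 28] -> smallest is -24
  Remaining [30, -24, 27, 24, 28] -> smallest is -24
  Remaining [30, 27, 24, 28] -> smallest is 24
  Remaining [30, 27, 28] -> smallest is 27
  Remaining [30, 28] -> smallest is 28
  Remaining [30] -> smallest is 30
Collecting the picks in order gives the sorted list.
Final answer: [-50, -25, -24, -24, 24, 27, 28, 30]


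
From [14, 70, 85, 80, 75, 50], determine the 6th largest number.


Sort descending: [85, 80, 75, 70, 50, 14]
The 6th element (1-indexed) is at index 5.
Value = 14
Final answer: 14


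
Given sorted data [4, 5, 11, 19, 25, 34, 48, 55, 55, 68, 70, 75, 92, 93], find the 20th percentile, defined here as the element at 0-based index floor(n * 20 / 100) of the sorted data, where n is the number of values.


The dataset has n = 14 elements.
Index = floor(14 * 20 / 100) = floor(280 / 100) = floor(2.8) = 2
Counting from index 0 in the sorted data, the element at index 2 is 11.
Final answer: 11


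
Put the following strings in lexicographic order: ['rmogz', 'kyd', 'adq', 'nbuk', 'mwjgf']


Compare strings character by character (the first differing letter decides):
  'adq' < 'kyd' since 'a' < 'k' at position 1
  'kyd' < 'mwjgf' since 'k' < 'm' at position 1
  'mwjgf' < 'nbuk' since 'm' < 'n' at position 1
  'nbuk' < 'rmogz' since 'n' < 'r' at position 1
Chaining these comparisons gives the alphabetical order.
Final answer: ['adq', 'kyd', 'mwjgf', 'nbuk', 'rmogz']


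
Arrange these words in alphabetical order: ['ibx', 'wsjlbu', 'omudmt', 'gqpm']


Compare strings character by character (the first differing letter decides):
  'gqpm' < 'ibx' since 'g' < 'i' at position 1
  'ibx' < 'omudmt' since 'i' < 'o' at position 1
  'omudmt' < 'wsjlbu' since 'o' < 'w' at position 1
Chaining these comparisons gives the alphabetical order.
Final answer: ['gqpm', 'ibx', 'omudmt', 'wsjlbu']


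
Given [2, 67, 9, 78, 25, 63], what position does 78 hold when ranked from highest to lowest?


Sort descending: [78, 67, 63, 25, 9, 2]
Find 78 in the sorted list.
78 is at position 1.
Final answer: 1


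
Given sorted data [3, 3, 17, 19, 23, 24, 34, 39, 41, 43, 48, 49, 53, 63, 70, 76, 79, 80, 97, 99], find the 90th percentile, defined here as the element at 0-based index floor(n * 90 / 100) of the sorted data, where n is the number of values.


The dataset has n = 20 elements.
Index = floor(20 * 90 / 100) = floor(1800 / 100) = floor(18) = 18
Counting from index 0 in the sorted data, the element at index 18 is 97.
Final answer: 97


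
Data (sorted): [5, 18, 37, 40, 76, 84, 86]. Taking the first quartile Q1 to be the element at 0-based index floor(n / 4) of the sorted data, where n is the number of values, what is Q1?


The list has n = 7 elements.
Q1 index = floor(7 / 4) = floor(1.75) = 1
Counting from index 0 in the sorted data, the element at index 1 is 18.
Final answer: 18


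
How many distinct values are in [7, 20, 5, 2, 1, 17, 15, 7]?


List all unique values:
Distinct values: [1, 2, 5, 7, 15, 17, 20]
Count = 7
Final answer: 7


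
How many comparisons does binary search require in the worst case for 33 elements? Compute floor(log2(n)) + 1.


Binary search halves the search space each step.
Maximum comparisons = floor(log2(33)) + 1
log2(33) = 5.0444
floor(log2(33)) = 5, so 5 + 1 = 6
Final answer: 6


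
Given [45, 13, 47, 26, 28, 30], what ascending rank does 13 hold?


Sort ascending: [13, 26, 28, 30, 45, 47]
Find 13 in the sorted list.
13 is at position 1 (1-indexed).
Final answer: 1


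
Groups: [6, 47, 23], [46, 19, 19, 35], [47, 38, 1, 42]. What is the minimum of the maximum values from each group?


Find max of each group:
  Group 1: [6, 47, 23] -> max = 47
  Group 2: [46, 19, 19, 35] -> max = 46
  Group 3: [47, 38, 1, 42] -> max = 47
Maxes: [47, 46, 47]
Minimum of maxes = 46
Final answer: 46


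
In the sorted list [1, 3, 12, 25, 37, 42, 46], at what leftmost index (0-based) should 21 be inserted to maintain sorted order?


List is sorted: [1, 3, 12, 25, 37, 42, 46]
We need the leftmost position where 21 can be inserted, i.e. the first index whose element is >= 21 (or the end of the list if none is).
Binary search with low=0, high=7 (0-based indices):
  low=0, high=7, mid=3: a[3]=25 >= 21, so high = 3
  low=0, high=3, mid=1: a[1]=3 < 21, so low = 2
  low=2, high=3, mid=2: a[2]=12 < 21, so low = 3
Now low = high = 3, so the insertion index is 3.
Final answer: 3


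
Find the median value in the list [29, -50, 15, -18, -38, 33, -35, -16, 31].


First, sort the list: [-50, -38, -35, -18, -16, 15, 29, 31, 33]
The list has 9 elements (odd count).
The middle index is 4 (0-based), and the element there is -16.
Final answer: -16


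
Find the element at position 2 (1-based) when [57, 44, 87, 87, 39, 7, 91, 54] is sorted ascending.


Sort ascending: [7, 39, 44, 54, 57, 87, 87, 91]
The 2nd element (1-indexed) is at index 1.
Value = 39
Final answer: 39


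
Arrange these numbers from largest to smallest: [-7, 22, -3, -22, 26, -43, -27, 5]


Original list: [-7, 22, -3, -22, 26, -43, -27, 5]
Repeatedly take the largest remaining element:
  Remaining [-7, 22, -3, -22, 26, -43, -27, 5] -> largest is 26
  Remaining [-7, 22, -3, -22, -43, -27, 5] -> largest is 22
  Remaining [-7, -3, -22, -43, -27, 5] -> largest is 5
  Remaining [-7, -3, -22, -43, -27] -> largest is -3
  Remaining [-7, -22, -43, -27] -> largest is -7
  Remaining [-22, -43, -27] -> largest is -22
  Remaining [-43, -27] -> largest is -27
  Remaining [-43] -> largest is -43
Collecting the picks in order gives the descending list.
Final answer: [26, 22, 5, -3, -7, -22, -27, -43]


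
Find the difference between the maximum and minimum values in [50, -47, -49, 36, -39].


Maximum value: 50
Minimum value: -49
Range = 50 - (-49) = 99
Final answer: 99


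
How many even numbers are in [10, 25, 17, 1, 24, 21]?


Check each element:
  10 is even
  25 is odd
  17 is odd
  1 is odd
  24 is even
  21 is odd
Evens: [10, 24]
Count of evens = 2
Final answer: 2


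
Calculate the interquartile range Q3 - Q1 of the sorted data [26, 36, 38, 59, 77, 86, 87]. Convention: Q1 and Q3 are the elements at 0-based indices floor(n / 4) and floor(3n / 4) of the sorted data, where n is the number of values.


The data has n = 7 elements.
Q1 index = floor(7 / 4) = floor(1.75) = 1; Q3 index = floor(3 * 7 / 4) = floor(5.25) = 5
Q1 = element at index 1 = 36
Q3 = element at index 5 = 86
IQR = 86 - 36 = 50
Final answer: 50


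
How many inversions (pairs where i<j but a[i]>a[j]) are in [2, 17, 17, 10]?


For each element, count the later elements that are smaller than it:
  2 (index 0): smaller elements after it = [] -> 0
  17 (index 1): smaller elements after it = [10] -> 1
  17 (index 2): smaller elements after it = [10] -> 1
Total inversions = 0 + 1 + 1 = 2
Final answer: 2


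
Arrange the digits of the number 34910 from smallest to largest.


The number 34910 has digits: 3, 4, 9, 1, 0
Sorted: 0, 1, 3, 4, 9
Joining the sorted digits gives the result.
Final answer: 01349


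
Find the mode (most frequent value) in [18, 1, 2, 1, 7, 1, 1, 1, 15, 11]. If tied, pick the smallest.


Count the frequency of each value:
  1 appears 5 time(s)
  2 appears 1 time(s)
  7 appears 1 time(s)
  11 appears 1 time(s)
  15 appears 1 time(s)
  18 appears 1 time(s)
Maximum frequency is 5.
Only 1 reaches that frequency, so it is the mode.
Final answer: 1


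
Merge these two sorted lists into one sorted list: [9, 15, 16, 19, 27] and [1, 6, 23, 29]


List A: [9, 15, 16, 19, 27]
List B: [1, 6, 23, 29]
Repeatedly compare the front elements and take the smaller:
  9 vs 1 -> take 1
  9 vs 6 -> take 6
  9 vs 23 -> take 9
  15 vs 23 -> take 15
  16 vs 23 -> take 16
  19 vs 23 -> take 19
  27 vs 23 -> take 23
  27 vs 29 -> take 27
  A is exhausted; append the rest of B: [29]
Final answer: [1, 6, 9, 15, 16, 19, 23, 27, 29]


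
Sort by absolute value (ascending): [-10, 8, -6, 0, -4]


Compute absolute values:
  |-10| = 10
  |8| = 8
  |-6| = 6
  |0| = 0
  |-4| = 4
Absolute values in increasing order: 0 < 4 < 6 < 8 < 10
Listing the original numbers in that order gives the answer.
Final answer: [0, -4, -6, 8, -10]


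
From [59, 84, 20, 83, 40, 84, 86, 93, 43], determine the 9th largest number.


Sort descending: [93, 86, 84, 84, 83, 59, 43, 40, 20]
The 9th element (1-indexed) is at index 8.
Value = 20
Final answer: 20


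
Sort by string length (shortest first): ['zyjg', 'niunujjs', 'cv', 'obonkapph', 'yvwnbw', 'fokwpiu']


Compute lengths:
  'zyjg' has length 4
  'niunujjs' has length 8
  'cv' has length 2
  'obonkapph' has length 9
  'yvwnbw' has length 6
  'fokwpiu' has length 7
Lengths in increasing order: 2 < 4 < 6 < 7 < 8 < 9
Listing the words in that order gives the answer.
Final answer: ['cv', 'zyjg', 'yvwnbw', 'fokwpiu', 'niunujjs', 'obonkapph']


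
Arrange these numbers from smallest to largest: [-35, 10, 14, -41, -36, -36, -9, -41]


Original list: [-35, 10, 14, -41, -36, -36, -9, -41]
Repeatedly take the smallest remaining element:
  Remaining [-35, 10, 14, -41, -36, -36, -9, -41] -> smallest is -41
  Remaining [-35, 10, 14, -36, -36, -9, -41] -> smallest is -41
  Remaining [-35, 10, 14, -36, -36, -9] -> smallest is -36
  Remaining [-35, 10, 14, -36, -9] -> smallest is -36
  Remaining [-35, 10, 14, -9] -> smallest is -35
  Remaining [10, 14, -9] -> smallest is -9
  Remaining [10, 14] -> smallest is 10
  Remaining [14] -> smallest is 14
Collecting the picks in order gives the sorted list.
Final answer: [-41, -41, -36, -36, -35, -9, 10, 14]


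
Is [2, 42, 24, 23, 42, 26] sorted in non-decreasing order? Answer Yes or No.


Check consecutive pairs:
  2 <= 42? True
  42 <= 24? False
  24 <= 23? False
  23 <= 42? True
  42 <= 26? False
3 consecutive pair(s) are out of order, so the list is not sorted.
Final answer: No


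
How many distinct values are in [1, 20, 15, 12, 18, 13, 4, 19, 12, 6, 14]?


List all unique values:
Distinct values: [1, 4, 6, 12, 13, 14, 15, 18, 19, 20]
Count = 10
Final answer: 10


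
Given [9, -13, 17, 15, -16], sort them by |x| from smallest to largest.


Compute absolute values:
  |9| = 9
  |-13| = 13
  |17| = 17
  |15| = 15
  |-16| = 16
Absolute values in increasing order: 9 < 13 < 15 < 16 < 17
Listing the original numbers in that order gives the answer.
Final answer: [9, -13, 15, -16, 17]


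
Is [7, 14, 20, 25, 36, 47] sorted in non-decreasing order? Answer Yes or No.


Check consecutive pairs:
  7 <= 14? True
  14 <= 20? True
  20 <= 25? True
  25 <= 36? True
  36 <= 47? True
Every consecutive pair is in order, so the list is non-decreasing.
Final answer: Yes


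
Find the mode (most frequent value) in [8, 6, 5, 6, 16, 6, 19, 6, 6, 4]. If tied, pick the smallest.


Count the frequency of each value:
  4 appears 1 time(s)
  5 appears 1 time(s)
  6 appears 5 time(s)
  8 appears 1 time(s)
  16 appears 1 time(s)
  19 appears 1 time(s)
Maximum frequency is 5.
Only 6 reaches that frequency, so it is the mode.
Final answer: 6


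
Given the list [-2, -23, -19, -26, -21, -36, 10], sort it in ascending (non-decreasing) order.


Original list: [-2, -23, -19, -26, -21, -36, 10]
Repeatedly take the smallest remaining element:
  Remaining [-2, -23, -19, -26, -21, -36, 10] -> smallest is -36
  Remaining [-2, -23, -19, -26, -21, 10] -> smallest is -26
  Remaining [-2, -23, -19, -21, 10] -> smallest is -23
  Remaining [-2, -19, -21, 10] -> smallest is -21
  Remaining [-2, -19, 10] -> smallest is -19
  Remaining [-2, 10] -> smallest is -2
  Remaining [10] -> smallest is 10
Collecting the picks in order gives the sorted list.
Final answer: [-36, -26, -23, -21, -19, -2, 10]


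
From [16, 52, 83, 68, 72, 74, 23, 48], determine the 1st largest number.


Sort descending: [83, 74, 72, 68, 52, 48, 23, 16]
The 1st element (1-indexed) is at index 0.
Value = 83
Final answer: 83


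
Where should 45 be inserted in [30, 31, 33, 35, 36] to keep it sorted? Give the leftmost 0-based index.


List is sorted: [30, 31, 33, 35, 36]
We need the leftmost position where 45 can be inserted, i.e. the first index whose element is >= 45 (or the end of the list if none is).
Binary search with low=0, high=5 (0-based indices):
  low=0, high=5, mid=2: a[2]=33 < 45, so low = 3
  low=3, high=5, mid=4: a[4]=36 < 45, so low = 5
Now low = high = 5, so the insertion index is 5.
Final answer: 5


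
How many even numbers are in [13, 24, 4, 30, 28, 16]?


Check each element:
  13 is odd
  24 is even
  4 is even
  30 is even
  28 is even
  16 is even
Evens: [24, 4, 30, 28, 16]
Count of evens = 5
Final answer: 5


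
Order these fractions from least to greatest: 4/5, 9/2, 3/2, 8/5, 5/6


Convert to decimal for comparison:
  4/5 = 0.8
  9/2 = 4.5
  3/2 = 1.5
  8/5 = 1.6
  5/6 = 0.8333
Decimals in increasing order: 0.8 < 0.8333 < 1.5 < 1.6 < 4.5
Writing each back as its fraction gives the sorted order.
Final answer: 4/5, 5/6, 3/2, 8/5, 9/2


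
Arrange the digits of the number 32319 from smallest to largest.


The number 32319 has digits: 3, 2, 3, 1, 9
Sorted: 1, 2, 3, 3, 9
Joining the sorted digits gives the result.
Final answer: 12339


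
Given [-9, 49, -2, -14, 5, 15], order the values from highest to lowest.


Original list: [-9, 49, -2, -14, 5, 15]
Repeatedly take the largest remaining element:
  Remaining [-9, 49, -2, -14, 5, 15] -> largest is 49
  Remaining [-9, -2, -14, 5, 15] -> largest is 15
  Remaining [-9, -2, -14, 5] -> largest is 5
  Remaining [-9, -2, -14] -> largest is -2
  Remaining [-9, -14] -> largest is -9
  Remaining [-14] -> largest is -14
Collecting the picks in order gives the descending list.
Final answer: [49, 15, 5, -2, -9, -14]


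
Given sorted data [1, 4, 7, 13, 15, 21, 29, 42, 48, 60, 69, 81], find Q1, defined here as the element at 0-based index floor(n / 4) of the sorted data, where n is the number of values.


The list has n = 12 elements.
Q1 index = floor(12 / 4) = floor(3) = 3
Counting from index 0 in the sorted data, the element at index 3 is 13.
Final answer: 13


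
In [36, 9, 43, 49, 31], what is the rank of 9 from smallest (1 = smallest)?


Sort ascending: [9, 31, 36, 43, 49]
Find 9 in the sorted list.
9 is at position 1 (1-indexed).
Final answer: 1


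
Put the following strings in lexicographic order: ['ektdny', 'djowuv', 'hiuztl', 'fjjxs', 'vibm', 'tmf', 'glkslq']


Compare strings character by character (the first differing letter decides):
  'djowuv' < 'ektdny' since 'd' < 'e' at position 1
  'ektdny' < 'fjjxs' since 'e' < 'f' at position 1
  'fjjxs' < 'glkslq' since 'f' < 'g' at position 1
  'glkslq' < 'hiuztl' since 'g' < 'h' at position 1
  'hiuztl' < 'tmf' since 'h' < 't' at position 1
  'tmf' < 'vibm' since 't' < 'v' at position 1
Chaining these comparisons gives the alphabetical order.
Final answer: ['djowuv', 'ektdny', 'fjjxs', 'glkslq', 'hiuztl', 'tmf', 'vibm']


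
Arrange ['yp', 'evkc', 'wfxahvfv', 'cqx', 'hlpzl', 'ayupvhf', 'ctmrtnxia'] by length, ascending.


Compute lengths:
  'yp' has length 2
  'evkc' has length 4
  'wfxahvfv' has length 8
  'cqx' has length 3
  'hlpzl' has length 5
  'ayupvhf' has length 7
  'ctmrtnxia' has length 9
Lengths in increasing order: 2 < 3 < 4 < 5 < 7 < 8 < 9
Listing the words in that order gives the answer.
Final answer: ['yp', 'cqx', 'evkc', 'hlpzl', 'ayupvhf', 'wfxahvfv', 'ctmrtnxia']


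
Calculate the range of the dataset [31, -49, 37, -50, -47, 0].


Maximum value: 37
Minimum value: -50
Range = 37 - (-50) = 87
Final answer: 87


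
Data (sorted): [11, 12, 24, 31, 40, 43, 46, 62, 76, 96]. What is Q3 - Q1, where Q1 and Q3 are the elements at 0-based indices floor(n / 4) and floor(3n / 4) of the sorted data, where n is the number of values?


The data has n = 10 elements.
Q1 index = floor(10 / 4) = floor(2.5) = 2; Q3 index = floor(3 * 10 / 4) = floor(7.5) = 7
Q1 = element at index 2 = 24
Q3 = element at index 7 = 62
IQR = 62 - 24 = 38
Final answer: 38


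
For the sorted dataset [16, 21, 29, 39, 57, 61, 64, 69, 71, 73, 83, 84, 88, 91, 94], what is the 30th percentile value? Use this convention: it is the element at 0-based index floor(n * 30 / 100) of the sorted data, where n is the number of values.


The dataset has n = 15 elements.
Index = floor(15 * 30 / 100) = floor(450 / 100) = floor(4.5) = 4
Counting from index 0 in the sorted data, the element at index 4 is 57.
Final answer: 57


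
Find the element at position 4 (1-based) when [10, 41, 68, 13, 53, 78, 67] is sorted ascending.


Sort ascending: [10, 13, 41, 53, 67, 68, 78]
The 4th element (1-indexed) is at index 3.
Value = 53
Final answer: 53


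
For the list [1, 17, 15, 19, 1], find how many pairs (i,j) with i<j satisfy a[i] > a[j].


For each element, count the later elements that are smaller than it:
  1 (index 0): smaller elements after it = [] -> 0
  17 (index 1): smaller elements after it = [15, 1] -> 2
  15 (index 2): smaller elements after it = [1] -> 1
  19 (index 3): smaller elements after it = [1] -> 1
Total inversions = 0 + 2 + 1 + 1 = 4
Final answer: 4


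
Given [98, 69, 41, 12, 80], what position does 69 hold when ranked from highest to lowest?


Sort descending: [98, 80, 69, 41, 12]
Find 69 in the sorted list.
69 is at position 3.
Final answer: 3


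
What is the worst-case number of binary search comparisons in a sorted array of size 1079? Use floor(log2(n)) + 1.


Binary search halves the search space each step.
Maximum comparisons = floor(log2(1079)) + 1
log2(1079) = 10.0755
floor(log2(1079)) = 10, so 10 + 1 = 11
Final answer: 11
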